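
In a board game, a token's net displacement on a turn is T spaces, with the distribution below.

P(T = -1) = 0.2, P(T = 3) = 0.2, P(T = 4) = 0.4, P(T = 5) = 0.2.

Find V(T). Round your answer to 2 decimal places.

4.40

E[T] = (-1)(0.2) + (3)(0.2) + (4)(0.4) + (5)(0.2) = 3
E[T²] = (-1)²(0.2) + (3)²(0.2) + (4)²(0.4) + (5)²(0.2) = 13.4
V(T) = E[T²] − (E[T])² = 13.4 − (3)² = 4.4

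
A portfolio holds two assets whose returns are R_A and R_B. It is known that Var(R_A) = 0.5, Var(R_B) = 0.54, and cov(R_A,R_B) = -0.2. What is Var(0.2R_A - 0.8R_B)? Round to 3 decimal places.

0.430

Var(0.2R_A - 0.8R_B) = (0.2)²·Var(R_A) + (-0.8)²·Var(R_B) + 2·(0.2)·(-0.8)·cov(R_A,R_B)
= 0.04·0.5 + 0.64·0.54 + -0.32·-0.2 = 0.4296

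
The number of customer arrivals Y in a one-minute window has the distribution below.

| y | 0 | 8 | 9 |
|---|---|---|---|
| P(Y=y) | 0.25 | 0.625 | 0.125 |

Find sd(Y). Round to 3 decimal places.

E[Y] = (0)(0.25) + (8)(0.625) + (9)(0.125) = 6.125
E[Y²] = (0)²(0.25) + (8)²(0.625) + (9)²(0.125) = 50.125
V(Y) = E[Y²] − (E[Y])² = 50.125 − (6.125)² = 12.609375
sd(Y) = √12.609375 ≈ 3.551

3.551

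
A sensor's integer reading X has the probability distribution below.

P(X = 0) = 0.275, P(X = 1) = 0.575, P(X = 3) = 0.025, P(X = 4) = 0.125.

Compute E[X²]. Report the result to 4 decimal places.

E[X²] = (0)²(0.275) + (1)²(0.575) + (3)²(0.025) + (4)²(0.125) = 2.8

2.8000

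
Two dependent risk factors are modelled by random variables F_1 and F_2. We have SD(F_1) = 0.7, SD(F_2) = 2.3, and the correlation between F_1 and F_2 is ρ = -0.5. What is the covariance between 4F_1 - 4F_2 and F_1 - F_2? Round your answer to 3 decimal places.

29.560

Var(F_1) = (0.7)² = 0.49;  Var(F_2) = (2.3)² = 5.29
Cov(F_1,F_2) = ρ·SD(F_1)·SD(F_2) = -0.5·0.7·2.3 = -0.805
Cov(4F_1 - 4F_2, F_1 - F_2) = (4)(1)Var(F_1) + (-4)(-1)Var(F_2) + [(4)(-1) + (-4)(1)]Cov(F_1,F_2)
= 4·0.49 + 4·5.29 + -8·-0.805 = 29.56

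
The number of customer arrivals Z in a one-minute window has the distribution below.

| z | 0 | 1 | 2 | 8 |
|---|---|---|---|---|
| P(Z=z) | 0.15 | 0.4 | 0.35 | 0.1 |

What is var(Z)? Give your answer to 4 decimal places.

E[Z] = (0)(0.15) + (1)(0.4) + (2)(0.35) + (8)(0.1) = 1.9
E[Z²] = (0)²(0.15) + (1)²(0.4) + (2)²(0.35) + (8)²(0.1) = 8.2
var(Z) = E[Z²] − (E[Z])² = 8.2 − (1.9)² = 4.59

4.5900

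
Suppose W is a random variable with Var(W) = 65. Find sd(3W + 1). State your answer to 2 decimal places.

24.19

Var(3W + 1) = (3)²·65 = 585
sd(3W + 1) = √585 ≈ 24.19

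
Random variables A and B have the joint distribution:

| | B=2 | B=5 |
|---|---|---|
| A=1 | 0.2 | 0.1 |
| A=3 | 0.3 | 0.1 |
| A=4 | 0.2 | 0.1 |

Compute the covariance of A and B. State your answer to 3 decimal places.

-0.030

E[A] = 2.7,  E[B] = 2.9
E[AB] = 7.8
Cov(A,B) = E[AB] − E[A]E[B] = 7.8 − (2.7)(2.9) = -0.03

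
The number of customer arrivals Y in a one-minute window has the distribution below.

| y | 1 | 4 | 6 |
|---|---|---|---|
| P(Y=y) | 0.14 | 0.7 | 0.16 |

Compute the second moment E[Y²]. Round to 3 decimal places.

E[Y²] = (1)²(0.14) + (4)²(0.7) + (6)²(0.16) = 17.1

17.100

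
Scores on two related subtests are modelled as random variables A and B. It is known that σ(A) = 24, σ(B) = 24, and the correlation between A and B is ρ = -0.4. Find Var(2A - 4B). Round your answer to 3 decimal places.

15206.400

Var(A) = (24)² = 576;  Var(B) = (24)² = 576
cov(A,B) = ρ·σ(A)·σ(B) = -0.4·24·24 = -230.4
Var(2A - 4B) = (2)²·Var(A) + (-4)²·Var(B) + 2·(2)·(-4)·cov(A,B)
= 4·576 + 16·576 + -16·-230.4 = 15206.4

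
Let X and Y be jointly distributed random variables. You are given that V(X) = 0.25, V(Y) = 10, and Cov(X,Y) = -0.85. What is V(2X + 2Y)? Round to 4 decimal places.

34.2000

V(2X + 2Y) = (2)²·V(X) + (2)²·V(Y) + 2·(2)·(2)·Cov(X,Y)
= 4·0.25 + 4·10 + 8·-0.85 = 34.2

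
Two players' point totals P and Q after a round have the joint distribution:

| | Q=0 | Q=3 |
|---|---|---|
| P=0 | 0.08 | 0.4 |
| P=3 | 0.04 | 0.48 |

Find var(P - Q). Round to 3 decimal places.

E[P] = 1.56,  E[Q] = 2.64,  E[PQ] = 4.32
var(P) = 4.68 − (1.56)² = 2.2464;  var(Q) = 7.92 − (2.64)² = 0.9504
Cov(P,Q) = 4.32 − (1.56)(2.64) = 0.2016
var(P - Q) = (1)²·2.2464 + (-1)²·0.9504 + 2·(1)·(-1)·0.2016 = 2.7936

2.794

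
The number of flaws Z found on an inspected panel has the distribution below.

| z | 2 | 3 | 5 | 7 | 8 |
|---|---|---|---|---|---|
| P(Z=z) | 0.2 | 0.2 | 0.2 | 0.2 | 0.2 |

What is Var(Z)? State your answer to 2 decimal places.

E[Z] = (2)(0.2) + (3)(0.2) + (5)(0.2) + (7)(0.2) + (8)(0.2) = 5
E[Z²] = (2)²(0.2) + (3)²(0.2) + (5)²(0.2) + (7)²(0.2) + (8)²(0.2) = 30.2
Var(Z) = E[Z²] − (E[Z])² = 30.2 − (5)² = 5.2

5.20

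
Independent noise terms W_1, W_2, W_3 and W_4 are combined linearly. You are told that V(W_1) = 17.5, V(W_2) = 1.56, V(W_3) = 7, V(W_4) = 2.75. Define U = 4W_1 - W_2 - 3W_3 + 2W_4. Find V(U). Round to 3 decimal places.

By independence, V(U) = (4)²V(W_1) + (-1)²V(W_2) + (-3)²V(W_3) + (2)²V(W_4)
= (4)²·17.5 + (-1)²·1.56 + (-3)²·7 + (2)²·2.75 = 355.56

355.560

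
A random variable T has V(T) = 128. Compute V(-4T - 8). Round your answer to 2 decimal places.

2048.00

V(-4T - 8) = (-4)²·V(T) = 16·128 = 2048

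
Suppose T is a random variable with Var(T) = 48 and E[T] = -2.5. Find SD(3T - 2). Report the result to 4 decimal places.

20.7846

Var(3T - 2) = (3)²·48 = 432
SD(3T - 2) = √432 ≈ 20.7846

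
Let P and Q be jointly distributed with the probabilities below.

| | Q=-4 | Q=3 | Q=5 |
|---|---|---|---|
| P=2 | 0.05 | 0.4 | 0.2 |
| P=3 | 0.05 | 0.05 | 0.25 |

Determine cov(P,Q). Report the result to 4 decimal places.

0.0800

E[P] = 2.35,  E[Q] = 3.2
E[PQ] = 7.6
cov(P,Q) = E[PQ] − E[P]E[Q] = 7.6 − (2.35)(3.2) = 0.08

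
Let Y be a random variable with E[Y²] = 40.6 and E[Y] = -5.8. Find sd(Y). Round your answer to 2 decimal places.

var(Y) = 40.6 − (-5.8)² = 6.96
sd(Y) = √6.96 ≈ 2.64

2.64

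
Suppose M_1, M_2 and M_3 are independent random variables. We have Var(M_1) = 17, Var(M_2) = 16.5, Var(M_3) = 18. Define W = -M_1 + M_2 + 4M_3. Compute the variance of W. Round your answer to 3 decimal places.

By independence, Var(W) = (-1)²Var(M_1) + (1)²Var(M_2) + (4)²Var(M_3)
= (-1)²·17 + (1)²·16.5 + (4)²·18 = 321.5

321.500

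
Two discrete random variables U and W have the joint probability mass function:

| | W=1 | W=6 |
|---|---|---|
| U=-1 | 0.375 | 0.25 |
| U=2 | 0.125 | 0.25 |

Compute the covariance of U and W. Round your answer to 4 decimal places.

0.9375

E[U] = 0.125,  E[W] = 3.5
E[UW] = 1.375
cov(U,W) = E[UW] − E[U]E[W] = 1.375 − (0.125)(3.5) = 0.9375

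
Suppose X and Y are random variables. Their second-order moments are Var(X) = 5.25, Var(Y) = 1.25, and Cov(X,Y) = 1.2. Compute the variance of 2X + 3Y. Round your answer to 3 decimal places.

46.650

Var(2X + 3Y) = (2)²·Var(X) + (3)²·Var(Y) + 2·(2)·(3)·Cov(X,Y)
= 4·5.25 + 9·1.25 + 12·1.2 = 46.65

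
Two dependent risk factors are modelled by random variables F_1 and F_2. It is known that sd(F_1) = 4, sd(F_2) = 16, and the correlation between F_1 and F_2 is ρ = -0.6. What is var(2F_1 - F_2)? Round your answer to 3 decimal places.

473.600

var(F_1) = (4)² = 16;  var(F_2) = (16)² = 256
cov(F_1,F_2) = ρ·sd(F_1)·sd(F_2) = -0.6·4·16 = -38.4
var(2F_1 - F_2) = (2)²·var(F_1) + (-1)²·var(F_2) + 2·(2)·(-1)·cov(F_1,F_2)
= 4·16 + 1·256 + -4·-38.4 = 473.6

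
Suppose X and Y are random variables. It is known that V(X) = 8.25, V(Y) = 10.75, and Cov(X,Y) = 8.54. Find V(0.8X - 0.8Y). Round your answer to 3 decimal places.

V(0.8X - 0.8Y) = (0.8)²·V(X) + (-0.8)²·V(Y) + 2·(0.8)·(-0.8)·Cov(X,Y)
= 0.64·8.25 + 0.64·10.75 + -1.28·8.54 = 1.2288

1.229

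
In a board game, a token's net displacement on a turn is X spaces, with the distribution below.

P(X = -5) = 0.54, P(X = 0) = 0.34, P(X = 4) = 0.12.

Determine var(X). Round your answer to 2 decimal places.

E[X] = (-5)(0.54) + (0)(0.34) + (4)(0.12) = -2.22
E[X²] = (-5)²(0.54) + (0)²(0.34) + (4)²(0.12) = 15.42
var(X) = E[X²] − (E[X])² = 15.42 − (-2.22)² = 10.4916

10.49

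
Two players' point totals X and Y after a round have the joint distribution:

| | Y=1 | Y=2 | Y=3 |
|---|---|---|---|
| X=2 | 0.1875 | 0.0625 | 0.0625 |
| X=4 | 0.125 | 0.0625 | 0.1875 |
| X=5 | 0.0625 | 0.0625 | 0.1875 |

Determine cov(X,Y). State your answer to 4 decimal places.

0.3945

E[X] = 3.6875,  E[Y] = 2.0625
E[XY] = 8
cov(X,Y) = E[XY] − E[X]E[Y] = 8 − (3.6875)(2.0625) = 0.39453125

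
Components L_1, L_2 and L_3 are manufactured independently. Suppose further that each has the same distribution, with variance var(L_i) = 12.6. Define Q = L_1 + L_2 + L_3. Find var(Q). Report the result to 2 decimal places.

37.80

By independence, var(Q) = (1)²var(L_1) + (1)²var(L_2) + (1)²var(L_3)
= (1)²·12.6 + (1)²·12.6 + (1)²·12.6 = 37.8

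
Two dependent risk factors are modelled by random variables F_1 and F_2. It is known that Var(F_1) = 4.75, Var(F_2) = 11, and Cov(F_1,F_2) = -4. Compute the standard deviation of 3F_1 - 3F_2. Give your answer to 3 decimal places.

Var(3F_1 - 3F_2) = (3)²·Var(F_1) + (-3)²·Var(F_2) + 2·(3)·(-3)·Cov(F_1,F_2)
= 9·4.75 + 9·11 + -18·-4 = 213.75
SD(3F_1 - 3F_2) = √213.75 ≈ 14.620

14.620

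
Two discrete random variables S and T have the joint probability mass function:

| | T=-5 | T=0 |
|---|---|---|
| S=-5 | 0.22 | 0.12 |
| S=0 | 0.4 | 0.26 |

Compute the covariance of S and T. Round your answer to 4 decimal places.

0.2300

E[S] = -1.7,  E[T] = -3.1
E[ST] = 5.5
Cov(S,T) = E[ST] − E[S]E[T] = 5.5 − (-1.7)(-3.1) = 0.23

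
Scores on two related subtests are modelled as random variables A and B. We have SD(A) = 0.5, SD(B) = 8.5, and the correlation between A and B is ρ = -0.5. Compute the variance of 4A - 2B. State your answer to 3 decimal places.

V(A) = (0.5)² = 0.25;  V(B) = (8.5)² = 72.25
cov(A,B) = ρ·SD(A)·SD(B) = -0.5·0.5·8.5 = -2.125
V(4A - 2B) = (4)²·V(A) + (-2)²·V(B) + 2·(4)·(-2)·cov(A,B)
= 16·0.25 + 4·72.25 + -16·-2.125 = 327

327.000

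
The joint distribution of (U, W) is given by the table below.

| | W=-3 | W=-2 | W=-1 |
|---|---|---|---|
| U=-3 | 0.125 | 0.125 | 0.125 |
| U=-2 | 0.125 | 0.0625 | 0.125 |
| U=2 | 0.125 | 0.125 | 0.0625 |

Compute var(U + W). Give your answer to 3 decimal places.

4.902

E[U] = -1.125,  E[W] = -2.0625,  E[UW] = 2.125
var(U) = 5.875 − (-1.125)² = 4.609375;  var(W) = 4.9375 − (-2.0625)² = 0.68359375
Cov(U,W) = 2.125 − (-1.125)(-2.0625) = -0.1953125
var(U + W) = (1)²·4.609375 + (1)²·0.68359375 + 2·(1)·(1)·-0.1953125 = 4.90234375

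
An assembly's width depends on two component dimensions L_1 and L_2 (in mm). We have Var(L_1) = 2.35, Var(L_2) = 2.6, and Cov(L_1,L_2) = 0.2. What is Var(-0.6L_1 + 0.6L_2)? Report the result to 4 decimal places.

Var(-0.6L_1 + 0.6L_2) = (-0.6)²·Var(L_1) + (0.6)²·Var(L_2) + 2·(-0.6)·(0.6)·Cov(L_1,L_2)
= 0.36·2.35 + 0.36·2.6 + -0.72·0.2 = 1.638

1.6380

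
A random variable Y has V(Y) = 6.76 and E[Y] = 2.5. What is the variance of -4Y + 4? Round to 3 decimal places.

V(-4Y + 4) = (-4)²·V(Y) = 16·6.76 = 108.16

108.160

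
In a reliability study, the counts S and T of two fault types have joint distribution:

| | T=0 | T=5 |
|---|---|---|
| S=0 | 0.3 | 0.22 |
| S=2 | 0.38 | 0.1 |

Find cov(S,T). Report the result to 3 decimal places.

-0.536

E[S] = 0.96,  E[T] = 1.6
E[ST] = 1
cov(S,T) = E[ST] − E[S]E[T] = 1 − (0.96)(1.6) = -0.536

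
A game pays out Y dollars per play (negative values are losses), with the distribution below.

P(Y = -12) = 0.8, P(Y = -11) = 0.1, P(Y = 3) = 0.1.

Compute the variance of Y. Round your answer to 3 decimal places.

20.040

E[Y] = (-12)(0.8) + (-11)(0.1) + (3)(0.1) = -10.4
E[Y²] = (-12)²(0.8) + (-11)²(0.1) + (3)²(0.1) = 128.2
var(Y) = E[Y²] − (E[Y])² = 128.2 − (-10.4)² = 20.04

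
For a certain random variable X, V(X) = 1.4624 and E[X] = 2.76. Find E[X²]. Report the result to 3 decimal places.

9.080

E[X²] = V(X) + (E[X])² = 1.4624 + (2.76)² = 9.08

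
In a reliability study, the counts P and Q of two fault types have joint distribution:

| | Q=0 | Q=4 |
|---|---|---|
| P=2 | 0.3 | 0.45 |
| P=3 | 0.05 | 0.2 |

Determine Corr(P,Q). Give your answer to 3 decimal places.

E[P] = 2.25,  E[Q] = 2.6
E[PQ] = 6
Cov(P,Q) = E[PQ] − E[P]E[Q] = 6 − (2.25)(2.6) = 0.15
Var(P) = 0.1875,  Var(Q) = 3.64
ρ = 0.15 / √(0.1875·3.64) ≈ 0.182

0.182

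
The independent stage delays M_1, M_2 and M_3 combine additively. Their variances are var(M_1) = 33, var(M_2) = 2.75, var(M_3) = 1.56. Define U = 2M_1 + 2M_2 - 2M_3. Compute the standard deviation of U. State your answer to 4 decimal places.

By independence, var(U) = (2)²var(M_1) + (2)²var(M_2) + (-2)²var(M_3)
= (2)²·33 + (2)²·2.75 + (-2)²·1.56 = 149.24
SD(U) = √149.24 ≈ 12.2164

12.2164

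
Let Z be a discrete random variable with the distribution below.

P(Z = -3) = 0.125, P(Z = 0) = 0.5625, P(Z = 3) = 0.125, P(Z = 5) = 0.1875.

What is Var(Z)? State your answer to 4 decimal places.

6.0586

E[Z] = (-3)(0.125) + (0)(0.5625) + (3)(0.125) + (5)(0.1875) = 0.9375
E[Z²] = (-3)²(0.125) + (0)²(0.5625) + (3)²(0.125) + (5)²(0.1875) = 6.9375
Var(Z) = E[Z²] − (E[Z])² = 6.9375 − (0.9375)² = 6.05859375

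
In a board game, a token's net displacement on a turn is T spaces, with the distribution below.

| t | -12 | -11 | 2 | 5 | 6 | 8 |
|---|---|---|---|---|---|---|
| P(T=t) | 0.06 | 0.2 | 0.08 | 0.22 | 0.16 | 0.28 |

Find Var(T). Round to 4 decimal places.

E[T] = (-12)(0.06) + (-11)(0.2) + (2)(0.08) + (5)(0.22) + (6)(0.16) + (8)(0.28) = 1.54
E[T²] = (-12)²(0.06) + (-11)²(0.2) + (2)²(0.08) + (5)²(0.22) + (6)²(0.16) + (8)²(0.28) = 62.34
Var(T) = E[T²] − (E[T])² = 62.34 − (1.54)² = 59.9684

59.9684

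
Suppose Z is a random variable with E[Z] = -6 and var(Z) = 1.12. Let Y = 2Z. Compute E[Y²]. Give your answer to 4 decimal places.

148.4800

E[2Z] = 2·-6 = -12
var(2Z) = (2)²·1.12 = 4.48
E[Y²] = var(Y) + (E[Y])² = 4.48 + (-12)² = 148.48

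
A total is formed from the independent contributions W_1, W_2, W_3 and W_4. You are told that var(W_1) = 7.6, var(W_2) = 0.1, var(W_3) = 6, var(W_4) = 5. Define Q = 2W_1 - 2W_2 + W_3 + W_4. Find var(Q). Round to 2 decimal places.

41.80

By independence, var(Q) = (2)²var(W_1) + (-2)²var(W_2) + (1)²var(W_3) + (1)²var(W_4)
= (2)²·7.6 + (-2)²·0.1 + (1)²·6 + (1)²·5 = 41.8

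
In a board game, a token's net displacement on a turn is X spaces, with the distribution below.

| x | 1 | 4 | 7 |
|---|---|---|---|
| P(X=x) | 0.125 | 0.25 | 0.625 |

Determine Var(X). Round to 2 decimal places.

4.50

E[X] = (1)(0.125) + (4)(0.25) + (7)(0.625) = 5.5
E[X²] = (1)²(0.125) + (4)²(0.25) + (7)²(0.625) = 34.75
Var(X) = E[X²] − (E[X])² = 34.75 − (5.5)² = 4.5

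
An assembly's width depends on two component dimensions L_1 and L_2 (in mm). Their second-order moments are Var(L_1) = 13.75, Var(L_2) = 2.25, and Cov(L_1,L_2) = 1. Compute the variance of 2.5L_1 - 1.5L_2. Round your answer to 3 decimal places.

83.500

Var(2.5L_1 - 1.5L_2) = (2.5)²·Var(L_1) + (-1.5)²·Var(L_2) + 2·(2.5)·(-1.5)·Cov(L_1,L_2)
= 6.25·13.75 + 2.25·2.25 + -7.5·1 = 83.5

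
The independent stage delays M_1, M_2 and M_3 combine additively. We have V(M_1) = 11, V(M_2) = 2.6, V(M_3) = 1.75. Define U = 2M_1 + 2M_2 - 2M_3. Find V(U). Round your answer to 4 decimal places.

By independence, V(U) = (2)²V(M_1) + (2)²V(M_2) + (-2)²V(M_3)
= (2)²·11 + (2)²·2.6 + (-2)²·1.75 = 61.4

61.4000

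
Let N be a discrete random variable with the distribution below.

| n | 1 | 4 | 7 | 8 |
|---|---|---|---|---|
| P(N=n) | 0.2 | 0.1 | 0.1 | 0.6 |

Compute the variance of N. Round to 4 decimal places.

E[N] = (1)(0.2) + (4)(0.1) + (7)(0.1) + (8)(0.6) = 6.1
E[N²] = (1)²(0.2) + (4)²(0.1) + (7)²(0.1) + (8)²(0.6) = 45.1
var(N) = E[N²] − (E[N])² = 45.1 − (6.1)² = 7.89

7.8900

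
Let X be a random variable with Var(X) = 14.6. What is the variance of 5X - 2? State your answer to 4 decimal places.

365.0000

Var(5X - 2) = (5)²·Var(X) = 25·14.6 = 365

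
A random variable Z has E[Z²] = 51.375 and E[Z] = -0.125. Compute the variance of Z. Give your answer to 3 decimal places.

Var(Z) = 51.375 − (-0.125)² = 51.359375

51.359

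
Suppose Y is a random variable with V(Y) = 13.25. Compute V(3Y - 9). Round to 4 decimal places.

V(3Y - 9) = (3)²·V(Y) = 9·13.25 = 119.25

119.2500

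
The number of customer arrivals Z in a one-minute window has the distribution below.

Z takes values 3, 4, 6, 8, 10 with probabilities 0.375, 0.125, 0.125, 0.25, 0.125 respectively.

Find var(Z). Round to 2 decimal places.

E[Z] = (3)(0.375) + (4)(0.125) + (6)(0.125) + (8)(0.25) + (10)(0.125) = 5.625
E[Z²] = (3)²(0.375) + (4)²(0.125) + (6)²(0.125) + (8)²(0.25) + (10)²(0.125) = 38.375
var(Z) = E[Z²] − (E[Z])² = 38.375 − (5.625)² = 6.734375

6.73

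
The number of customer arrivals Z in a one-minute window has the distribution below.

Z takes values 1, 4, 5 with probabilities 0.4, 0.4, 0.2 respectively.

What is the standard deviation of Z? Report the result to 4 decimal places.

E[Z] = (1)(0.4) + (4)(0.4) + (5)(0.2) = 3
E[Z²] = (1)²(0.4) + (4)²(0.4) + (5)²(0.2) = 11.8
Var(Z) = E[Z²] − (E[Z])² = 11.8 − (3)² = 2.8
sd(Z) = √2.8 ≈ 1.6733

1.6733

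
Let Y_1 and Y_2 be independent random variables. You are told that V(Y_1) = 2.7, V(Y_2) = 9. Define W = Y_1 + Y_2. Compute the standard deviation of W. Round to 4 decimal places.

By independence, V(W) = (1)²V(Y_1) + (1)²V(Y_2)
= (1)²·2.7 + (1)²·9 = 11.7
SD(W) = √11.7 ≈ 3.4205

3.4205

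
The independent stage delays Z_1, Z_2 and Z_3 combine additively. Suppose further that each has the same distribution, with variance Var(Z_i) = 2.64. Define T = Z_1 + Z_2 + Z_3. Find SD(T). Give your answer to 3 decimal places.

2.814

By independence, Var(T) = (1)²Var(Z_1) + (1)²Var(Z_2) + (1)²Var(Z_3)
= (1)²·2.64 + (1)²·2.64 + (1)²·2.64 = 7.92
SD(T) = √7.92 ≈ 2.814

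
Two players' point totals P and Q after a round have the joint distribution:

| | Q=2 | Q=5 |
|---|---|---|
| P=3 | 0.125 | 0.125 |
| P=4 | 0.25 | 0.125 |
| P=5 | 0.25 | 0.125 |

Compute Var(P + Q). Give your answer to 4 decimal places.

2.4375

E[P] = 4.125,  E[Q] = 3.125,  E[PQ] = 12.75
Var(P) = 17.625 − (4.125)² = 0.609375;  Var(Q) = 11.875 − (3.125)² = 2.109375
cov(P,Q) = 12.75 − (4.125)(3.125) = -0.140625
Var(P + Q) = (1)²·0.609375 + (1)²·2.109375 + 2·(1)·(1)·-0.140625 = 2.4375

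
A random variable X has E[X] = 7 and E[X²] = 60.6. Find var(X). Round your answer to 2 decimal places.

var(X) = 60.6 − (7)² = 11.6

11.60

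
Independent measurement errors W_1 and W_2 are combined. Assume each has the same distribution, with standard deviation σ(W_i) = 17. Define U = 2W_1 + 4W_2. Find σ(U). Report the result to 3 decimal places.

var(W_i) = (17)² = 289
By independence, var(U) = (2)²var(W_1) + (4)²var(W_2)
= (2)²·289 + (4)²·289 = 5780
σ(U) = √5780 ≈ 76.026

76.026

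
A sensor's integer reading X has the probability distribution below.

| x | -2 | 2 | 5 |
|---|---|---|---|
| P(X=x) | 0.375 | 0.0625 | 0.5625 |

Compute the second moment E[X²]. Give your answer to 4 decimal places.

E[X²] = (-2)²(0.375) + (2)²(0.0625) + (5)²(0.5625) = 15.8125

15.8125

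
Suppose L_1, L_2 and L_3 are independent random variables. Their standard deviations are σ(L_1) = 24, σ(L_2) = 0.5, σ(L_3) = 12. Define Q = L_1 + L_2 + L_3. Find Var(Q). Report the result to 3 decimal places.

720.250

Var(L_1) = 576, Var(L_2) = 0.25, Var(L_3) = 144
By independence, Var(Q) = (1)²Var(L_1) + (1)²Var(L_2) + (1)²Var(L_3)
= (1)²·576 + (1)²·0.25 + (1)²·144 = 720.25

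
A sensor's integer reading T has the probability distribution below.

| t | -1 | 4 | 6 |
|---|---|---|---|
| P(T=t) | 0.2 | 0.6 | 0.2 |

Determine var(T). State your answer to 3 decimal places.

5.440

E[T] = (-1)(0.2) + (4)(0.6) + (6)(0.2) = 3.4
E[T²] = (-1)²(0.2) + (4)²(0.6) + (6)²(0.2) = 17
var(T) = E[T²] − (E[T])² = 17 − (3.4)² = 5.44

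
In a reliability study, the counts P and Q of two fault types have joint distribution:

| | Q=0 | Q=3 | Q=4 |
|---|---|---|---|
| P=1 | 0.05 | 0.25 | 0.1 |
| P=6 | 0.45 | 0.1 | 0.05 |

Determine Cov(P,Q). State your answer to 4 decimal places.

-2.4500

E[P] = 4,  E[Q] = 1.65
E[PQ] = 4.15
Cov(P,Q) = E[PQ] − E[P]E[Q] = 4.15 − (4)(1.65) = -2.45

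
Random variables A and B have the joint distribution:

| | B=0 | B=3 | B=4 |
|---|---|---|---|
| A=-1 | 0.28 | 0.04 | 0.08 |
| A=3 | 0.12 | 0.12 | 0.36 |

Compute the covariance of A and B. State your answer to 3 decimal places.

1.824

E[A] = 1.4,  E[B] = 2.24
E[AB] = 4.96
cov(A,B) = E[AB] − E[A]E[B] = 4.96 − (1.4)(2.24) = 1.824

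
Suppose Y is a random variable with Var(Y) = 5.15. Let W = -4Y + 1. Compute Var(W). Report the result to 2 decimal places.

Var(-4Y + 1) = (-4)²·Var(Y) = 16·5.15 = 82.4

82.40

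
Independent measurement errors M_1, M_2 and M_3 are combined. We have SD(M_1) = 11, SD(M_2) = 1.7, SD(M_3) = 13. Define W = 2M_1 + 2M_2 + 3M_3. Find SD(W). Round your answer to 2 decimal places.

44.91

Var(M_1) = 121, Var(M_2) = 2.89, Var(M_3) = 169
By independence, Var(W) = (2)²Var(M_1) + (2)²Var(M_2) + (3)²Var(M_3)
= (2)²·121 + (2)²·2.89 + (3)²·169 = 2016.56
SD(W) = √2016.56 ≈ 44.91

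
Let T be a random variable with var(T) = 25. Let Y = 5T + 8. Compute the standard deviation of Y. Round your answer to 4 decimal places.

var(5T + 8) = (5)²·25 = 625
SD(Y) = √625 ≈ 25.0000

25.0000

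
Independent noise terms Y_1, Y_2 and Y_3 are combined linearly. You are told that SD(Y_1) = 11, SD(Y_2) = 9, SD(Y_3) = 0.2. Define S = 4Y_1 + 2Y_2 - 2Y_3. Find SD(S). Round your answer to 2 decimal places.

Var(Y_1) = 121, Var(Y_2) = 81, Var(Y_3) = 0.04
By independence, Var(S) = (4)²Var(Y_1) + (2)²Var(Y_2) + (-2)²Var(Y_3)
= (4)²·121 + (2)²·81 + (-2)²·0.04 = 2260.16
SD(S) = √2260.16 ≈ 47.54

47.54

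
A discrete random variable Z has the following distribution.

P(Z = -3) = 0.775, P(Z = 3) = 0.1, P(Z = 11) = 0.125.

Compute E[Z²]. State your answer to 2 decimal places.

E[Z²] = (-3)²(0.775) + (3)²(0.1) + (11)²(0.125) = 23

23.00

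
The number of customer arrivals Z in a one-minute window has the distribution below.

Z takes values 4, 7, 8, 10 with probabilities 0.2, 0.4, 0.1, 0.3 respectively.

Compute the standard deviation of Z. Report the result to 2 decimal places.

E[Z] = (4)(0.2) + (7)(0.4) + (8)(0.1) + (10)(0.3) = 7.4
E[Z²] = (4)²(0.2) + (7)²(0.4) + (8)²(0.1) + (10)²(0.3) = 59.2
Var(Z) = E[Z²] − (E[Z])² = 59.2 − (7.4)² = 4.44
sd(Z) = √4.44 ≈ 2.11

2.11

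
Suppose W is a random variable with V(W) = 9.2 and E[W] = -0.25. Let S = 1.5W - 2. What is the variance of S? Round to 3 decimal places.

V(1.5W - 2) = (1.5)²·V(W) = 2.25·9.2 = 20.7

20.700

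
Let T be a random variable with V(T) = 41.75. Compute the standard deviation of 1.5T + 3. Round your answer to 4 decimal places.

V(1.5T + 3) = (1.5)²·41.75 = 93.9375
SD(1.5T + 3) = √93.9375 ≈ 9.6921

9.6921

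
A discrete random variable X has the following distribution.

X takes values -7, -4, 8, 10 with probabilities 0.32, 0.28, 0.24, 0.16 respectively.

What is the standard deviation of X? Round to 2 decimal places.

E[X] = (-7)(0.32) + (-4)(0.28) + (8)(0.24) + (10)(0.16) = 0.16
E[X²] = (-7)²(0.32) + (-4)²(0.28) + (8)²(0.24) + (10)²(0.16) = 51.52
Var(X) = E[X²] − (E[X])² = 51.52 − (0.16)² = 51.4944
SD(X) = √51.4944 ≈ 7.18

7.18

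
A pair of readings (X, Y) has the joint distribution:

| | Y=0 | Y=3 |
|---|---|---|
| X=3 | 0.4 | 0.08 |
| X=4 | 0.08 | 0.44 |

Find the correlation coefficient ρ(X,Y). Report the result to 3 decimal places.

E[X] = 3.52,  E[Y] = 1.56
E[XY] = 6
cov(X,Y) = E[XY] − E[X]E[Y] = 6 − (3.52)(1.56) = 0.5088
Var(X) = 0.2496,  Var(Y) = 2.2464
ρ = 0.5088 / √(0.2496·2.2464) ≈ 0.679

0.679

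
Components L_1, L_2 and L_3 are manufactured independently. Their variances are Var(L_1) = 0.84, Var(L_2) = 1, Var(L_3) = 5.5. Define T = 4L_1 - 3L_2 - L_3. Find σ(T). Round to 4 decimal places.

By independence, Var(T) = (4)²Var(L_1) + (-3)²Var(L_2) + (-1)²Var(L_3)
= (4)²·0.84 + (-3)²·1 + (-1)²·5.5 = 27.94
σ(T) = √27.94 ≈ 5.2858

5.2858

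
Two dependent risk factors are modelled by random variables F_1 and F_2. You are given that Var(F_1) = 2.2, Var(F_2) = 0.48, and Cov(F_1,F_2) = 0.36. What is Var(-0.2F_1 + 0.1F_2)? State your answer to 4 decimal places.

0.0784

Var(-0.2F_1 + 0.1F_2) = (-0.2)²·Var(F_1) + (0.1)²·Var(F_2) + 2·(-0.2)·(0.1)·Cov(F_1,F_2)
= 0.04·2.2 + 0.01·0.48 + -0.04·0.36 = 0.0784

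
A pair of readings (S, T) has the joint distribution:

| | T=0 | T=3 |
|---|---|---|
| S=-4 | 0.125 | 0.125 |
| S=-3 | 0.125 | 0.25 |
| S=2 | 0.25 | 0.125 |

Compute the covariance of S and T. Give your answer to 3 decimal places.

-0.938

E[S] = -1.375,  E[T] = 1.5
E[ST] = -3
Cov(S,T) = E[ST] − E[S]E[T] = -3 − (-1.375)(1.5) = -0.9375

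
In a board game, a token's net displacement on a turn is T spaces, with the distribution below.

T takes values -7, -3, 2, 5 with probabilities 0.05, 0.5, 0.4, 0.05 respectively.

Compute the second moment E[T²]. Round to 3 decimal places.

9.800

E[T²] = (-7)²(0.05) + (-3)²(0.5) + (2)²(0.4) + (5)²(0.05) = 9.8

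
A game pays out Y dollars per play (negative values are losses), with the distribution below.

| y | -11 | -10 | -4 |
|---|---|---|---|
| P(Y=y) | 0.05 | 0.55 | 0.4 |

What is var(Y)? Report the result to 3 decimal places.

E[Y] = (-11)(0.05) + (-10)(0.55) + (-4)(0.4) = -7.65
E[Y²] = (-11)²(0.05) + (-10)²(0.55) + (-4)²(0.4) = 67.45
var(Y) = E[Y²] − (E[Y])² = 67.45 − (-7.65)² = 8.9275

8.928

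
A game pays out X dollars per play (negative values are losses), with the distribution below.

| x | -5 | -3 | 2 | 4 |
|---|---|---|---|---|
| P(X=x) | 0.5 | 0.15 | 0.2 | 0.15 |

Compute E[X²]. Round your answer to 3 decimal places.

E[X²] = (-5)²(0.5) + (-3)²(0.15) + (2)²(0.2) + (4)²(0.15) = 17.05

17.050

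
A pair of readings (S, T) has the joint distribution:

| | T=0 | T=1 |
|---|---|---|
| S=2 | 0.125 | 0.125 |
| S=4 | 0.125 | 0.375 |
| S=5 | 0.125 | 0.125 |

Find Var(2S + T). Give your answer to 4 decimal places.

E[S] = 3.75,  E[T] = 0.625,  E[ST] = 2.375
Var(S) = 15.25 − (3.75)² = 1.1875;  Var(T) = 0.625 − (0.625)² = 0.234375
Cov(S,T) = 2.375 − (3.75)(0.625) = 0.03125
Var(2S + T) = (2)²·1.1875 + (1)²·0.234375 + 2·(2)·(1)·0.03125 = 5.109375

5.1094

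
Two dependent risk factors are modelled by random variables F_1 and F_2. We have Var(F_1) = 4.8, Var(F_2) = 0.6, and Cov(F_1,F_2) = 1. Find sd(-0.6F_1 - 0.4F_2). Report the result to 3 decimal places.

1.518

Var(-0.6F_1 - 0.4F_2) = (-0.6)²·Var(F_1) + (-0.4)²·Var(F_2) + 2·(-0.6)·(-0.4)·Cov(F_1,F_2)
= 0.36·4.8 + 0.16·0.6 + 0.48·1 = 2.304
sd(-0.6F_1 - 0.4F_2) = √2.304 ≈ 1.518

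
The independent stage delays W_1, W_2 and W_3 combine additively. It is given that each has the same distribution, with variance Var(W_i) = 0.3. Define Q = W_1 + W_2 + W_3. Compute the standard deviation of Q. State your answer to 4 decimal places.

0.9487

By independence, Var(Q) = (1)²Var(W_1) + (1)²Var(W_2) + (1)²Var(W_3)
= (1)²·0.3 + (1)²·0.3 + (1)²·0.3 = 0.9
σ(Q) = √0.9 ≈ 0.9487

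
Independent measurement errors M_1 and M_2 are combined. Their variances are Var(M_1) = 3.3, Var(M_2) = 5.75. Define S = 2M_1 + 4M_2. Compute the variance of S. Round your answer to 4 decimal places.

105.2000

By independence, Var(S) = (2)²Var(M_1) + (4)²Var(M_2)
= (2)²·3.3 + (4)²·5.75 = 105.2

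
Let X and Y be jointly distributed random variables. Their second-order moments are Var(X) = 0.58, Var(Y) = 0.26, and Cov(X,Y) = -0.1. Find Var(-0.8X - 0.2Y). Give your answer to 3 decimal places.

Var(-0.8X - 0.2Y) = (-0.8)²·Var(X) + (-0.2)²·Var(Y) + 2·(-0.8)·(-0.2)·Cov(X,Y)
= 0.64·0.58 + 0.04·0.26 + 0.32·-0.1 = 0.3496

0.350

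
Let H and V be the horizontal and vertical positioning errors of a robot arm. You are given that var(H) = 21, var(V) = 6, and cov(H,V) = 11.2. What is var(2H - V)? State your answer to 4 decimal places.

var(2H - V) = (2)²·var(H) + (-1)²·var(V) + 2·(2)·(-1)·cov(H,V)
= 4·21 + 1·6 + -4·11.2 = 45.2

45.2000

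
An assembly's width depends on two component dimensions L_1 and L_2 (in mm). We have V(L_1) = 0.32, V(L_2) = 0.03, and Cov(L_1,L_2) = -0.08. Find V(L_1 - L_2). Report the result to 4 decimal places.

0.5100

V(L_1 - L_2) = (1)²·V(L_1) + (-1)²·V(L_2) + 2·(1)·(-1)·Cov(L_1,L_2)
= 1·0.32 + 1·0.03 + -2·-0.08 = 0.51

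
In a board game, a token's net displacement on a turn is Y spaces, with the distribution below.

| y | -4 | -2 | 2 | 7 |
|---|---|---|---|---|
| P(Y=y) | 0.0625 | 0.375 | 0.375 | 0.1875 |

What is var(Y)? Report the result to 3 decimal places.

E[Y] = (-4)(0.0625) + (-2)(0.375) + (2)(0.375) + (7)(0.1875) = 1.0625
E[Y²] = (-4)²(0.0625) + (-2)²(0.375) + (2)²(0.375) + (7)²(0.1875) = 13.1875
var(Y) = E[Y²] − (E[Y])² = 13.1875 − (1.0625)² = 12.05859375

12.059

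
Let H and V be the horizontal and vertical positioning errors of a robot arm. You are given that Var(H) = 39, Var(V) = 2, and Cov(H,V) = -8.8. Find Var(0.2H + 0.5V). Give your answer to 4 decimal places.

0.3000

Var(0.2H + 0.5V) = (0.2)²·Var(H) + (0.5)²·Var(V) + 2·(0.2)·(0.5)·Cov(H,V)
= 0.04·39 + 0.25·2 + 0.2·-8.8 = 0.3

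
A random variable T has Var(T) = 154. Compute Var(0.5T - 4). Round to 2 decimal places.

38.50

Var(0.5T - 4) = (0.5)²·Var(T) = 0.25·154 = 38.5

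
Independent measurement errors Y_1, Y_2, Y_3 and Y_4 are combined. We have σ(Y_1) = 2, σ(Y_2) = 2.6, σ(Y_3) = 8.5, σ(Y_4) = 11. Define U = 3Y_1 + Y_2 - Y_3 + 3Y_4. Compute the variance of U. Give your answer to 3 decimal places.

1204.010

Var(Y_1) = 4, Var(Y_2) = 6.76, Var(Y_3) = 72.25, Var(Y_4) = 121
By independence, Var(U) = (3)²Var(Y_1) + (1)²Var(Y_2) + (-1)²Var(Y_3) + (3)²Var(Y_4)
= (3)²·4 + (1)²·6.76 + (-1)²·72.25 + (3)²·121 = 1204.01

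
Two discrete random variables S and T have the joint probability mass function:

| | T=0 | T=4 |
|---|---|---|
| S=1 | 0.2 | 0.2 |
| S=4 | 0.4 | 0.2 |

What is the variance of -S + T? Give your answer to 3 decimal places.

6.960

E[S] = 2.8,  E[T] = 1.6,  E[ST] = 4
var(S) = 10 − (2.8)² = 2.16;  var(T) = 6.4 − (1.6)² = 3.84
Cov(S,T) = 4 − (2.8)(1.6) = -0.48
var(-S + T) = (-1)²·2.16 + (1)²·3.84 + 2·(-1)·(1)·-0.48 = 6.96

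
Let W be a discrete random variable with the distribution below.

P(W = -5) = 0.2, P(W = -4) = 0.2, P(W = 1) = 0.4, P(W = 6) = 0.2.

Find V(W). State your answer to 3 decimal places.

E[W] = (-5)(0.2) + (-4)(0.2) + (1)(0.4) + (6)(0.2) = -0.2
E[W²] = (-5)²(0.2) + (-4)²(0.2) + (1)²(0.4) + (6)²(0.2) = 15.8
V(W) = E[W²] − (E[W])² = 15.8 − (-0.2)² = 15.76

15.760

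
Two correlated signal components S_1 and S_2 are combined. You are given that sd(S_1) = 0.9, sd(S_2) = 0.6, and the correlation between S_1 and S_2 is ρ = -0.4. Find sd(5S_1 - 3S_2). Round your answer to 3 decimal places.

5.474

V(S_1) = (0.9)² = 0.81;  V(S_2) = (0.6)² = 0.36
cov(S_1,S_2) = ρ·sd(S_1)·sd(S_2) = -0.4·0.9·0.6 = -0.216
V(5S_1 - 3S_2) = (5)²·V(S_1) + (-3)²·V(S_2) + 2·(5)·(-3)·cov(S_1,S_2)
= 25·0.81 + 9·0.36 + -30·-0.216 = 29.97
sd(5S_1 - 3S_2) = √29.97 ≈ 5.474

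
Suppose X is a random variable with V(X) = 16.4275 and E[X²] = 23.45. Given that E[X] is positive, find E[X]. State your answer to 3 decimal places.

2.650

(E[X])² = E[X²] − V(X) = 23.45 − 16.4275 = 7.0225
E[X] = √7.0225 = 2.65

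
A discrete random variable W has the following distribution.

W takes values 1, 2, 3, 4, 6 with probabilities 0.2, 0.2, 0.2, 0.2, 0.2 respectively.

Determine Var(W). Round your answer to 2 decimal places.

E[W] = (1)(0.2) + (2)(0.2) + (3)(0.2) + (4)(0.2) + (6)(0.2) = 3.2
E[W²] = (1)²(0.2) + (2)²(0.2) + (3)²(0.2) + (4)²(0.2) + (6)²(0.2) = 13.2
Var(W) = E[W²] − (E[W])² = 13.2 − (3.2)² = 2.96

2.96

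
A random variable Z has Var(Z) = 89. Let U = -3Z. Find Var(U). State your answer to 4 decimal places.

Var(-3Z) = (-3)²·Var(Z) = 9·89 = 801

801.0000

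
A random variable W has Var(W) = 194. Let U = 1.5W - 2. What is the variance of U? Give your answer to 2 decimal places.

436.50

Var(1.5W - 2) = (1.5)²·Var(W) = 2.25·194 = 436.5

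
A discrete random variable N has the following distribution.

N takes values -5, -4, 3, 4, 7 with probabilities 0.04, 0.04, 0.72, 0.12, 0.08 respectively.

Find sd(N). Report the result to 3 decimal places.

2.428

E[N] = (-5)(0.04) + (-4)(0.04) + (3)(0.72) + (4)(0.12) + (7)(0.08) = 2.84
E[N²] = (-5)²(0.04) + (-4)²(0.04) + (3)²(0.72) + (4)²(0.12) + (7)²(0.08) = 13.96
V(N) = E[N²] − (E[N])² = 13.96 − (2.84)² = 5.8944
sd(N) = √5.8944 ≈ 2.428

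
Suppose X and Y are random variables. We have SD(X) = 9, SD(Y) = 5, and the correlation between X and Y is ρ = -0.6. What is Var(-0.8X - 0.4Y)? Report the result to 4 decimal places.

Var(X) = (9)² = 81;  Var(Y) = (5)² = 25
Cov(X,Y) = ρ·SD(X)·SD(Y) = -0.6·9·5 = -27
Var(-0.8X - 0.4Y) = (-0.8)²·Var(X) + (-0.4)²·Var(Y) + 2·(-0.8)·(-0.4)·Cov(X,Y)
= 0.64·81 + 0.16·25 + 0.64·-27 = 38.56

38.5600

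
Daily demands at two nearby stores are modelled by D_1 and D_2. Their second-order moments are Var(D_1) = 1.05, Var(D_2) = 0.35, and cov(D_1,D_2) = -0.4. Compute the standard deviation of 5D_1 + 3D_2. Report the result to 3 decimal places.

Var(5D_1 + 3D_2) = (5)²·Var(D_1) + (3)²·Var(D_2) + 2·(5)·(3)·cov(D_1,D_2)
= 25·1.05 + 9·0.35 + 30·-0.4 = 17.4
SD(5D_1 + 3D_2) = √17.4 ≈ 4.171

4.171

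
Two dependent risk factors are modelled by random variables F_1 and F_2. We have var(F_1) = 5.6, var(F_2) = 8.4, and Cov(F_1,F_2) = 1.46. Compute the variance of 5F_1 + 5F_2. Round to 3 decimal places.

var(5F_1 + 5F_2) = (5)²·var(F_1) + (5)²·var(F_2) + 2·(5)·(5)·Cov(F_1,F_2)
= 25·5.6 + 25·8.4 + 50·1.46 = 423

423.000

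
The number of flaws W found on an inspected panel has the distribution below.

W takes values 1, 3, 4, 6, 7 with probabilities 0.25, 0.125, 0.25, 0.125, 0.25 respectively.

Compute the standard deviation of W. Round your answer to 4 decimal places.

2.2604

E[W] = (1)(0.25) + (3)(0.125) + (4)(0.25) + (6)(0.125) + (7)(0.25) = 4.125
E[W²] = (1)²(0.25) + (3)²(0.125) + (4)²(0.25) + (6)²(0.125) + (7)²(0.25) = 22.125
V(W) = E[W²] − (E[W])² = 22.125 − (4.125)² = 5.109375
sd(W) = √5.109375 ≈ 2.2604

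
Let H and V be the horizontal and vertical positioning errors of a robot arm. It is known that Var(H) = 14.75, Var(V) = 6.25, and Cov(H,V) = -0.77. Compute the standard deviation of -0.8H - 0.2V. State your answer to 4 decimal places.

3.0730

Var(-0.8H - 0.2V) = (-0.8)²·Var(H) + (-0.2)²·Var(V) + 2·(-0.8)·(-0.2)·Cov(H,V)
= 0.64·14.75 + 0.04·6.25 + 0.32·-0.77 = 9.4436
sd(-0.8H - 0.2V) = √9.4436 ≈ 3.0730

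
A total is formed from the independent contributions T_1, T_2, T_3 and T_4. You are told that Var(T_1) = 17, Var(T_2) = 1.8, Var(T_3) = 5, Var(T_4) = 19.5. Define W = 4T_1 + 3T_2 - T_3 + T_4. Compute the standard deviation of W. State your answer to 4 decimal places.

17.6833

By independence, Var(W) = (4)²Var(T_1) + (3)²Var(T_2) + (-1)²Var(T_3) + (1)²Var(T_4)
= (4)²·17 + (3)²·1.8 + (-1)²·5 + (1)²·19.5 = 312.7
SD(W) = √312.7 ≈ 17.6833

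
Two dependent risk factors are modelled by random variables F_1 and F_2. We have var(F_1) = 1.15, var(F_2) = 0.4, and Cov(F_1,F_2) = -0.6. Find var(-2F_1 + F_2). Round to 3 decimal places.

var(-2F_1 + F_2) = (-2)²·var(F_1) + (1)²·var(F_2) + 2·(-2)·(1)·Cov(F_1,F_2)
= 4·1.15 + 1·0.4 + -4·-0.6 = 7.4

7.400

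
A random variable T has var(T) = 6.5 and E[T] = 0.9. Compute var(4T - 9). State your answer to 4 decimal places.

var(4T - 9) = (4)²·var(T) = 16·6.5 = 104

104.0000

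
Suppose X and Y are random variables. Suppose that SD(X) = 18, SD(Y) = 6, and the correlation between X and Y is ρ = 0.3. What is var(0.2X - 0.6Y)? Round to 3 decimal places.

var(X) = (18)² = 324;  var(Y) = (6)² = 36
Cov(X,Y) = ρ·SD(X)·SD(Y) = 0.3·18·6 = 32.4
var(0.2X - 0.6Y) = (0.2)²·var(X) + (-0.6)²·var(Y) + 2·(0.2)·(-0.6)·Cov(X,Y)
= 0.04·324 + 0.36·36 + -0.24·32.4 = 18.144

18.144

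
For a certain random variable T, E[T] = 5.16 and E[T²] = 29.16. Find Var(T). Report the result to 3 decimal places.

Var(T) = 29.16 − (5.16)² = 2.5344

2.534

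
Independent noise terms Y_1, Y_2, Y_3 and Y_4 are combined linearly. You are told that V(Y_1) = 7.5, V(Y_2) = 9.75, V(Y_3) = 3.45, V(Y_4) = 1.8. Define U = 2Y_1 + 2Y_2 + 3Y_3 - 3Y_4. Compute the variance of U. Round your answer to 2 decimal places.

By independence, V(U) = (2)²V(Y_1) + (2)²V(Y_2) + (3)²V(Y_3) + (-3)²V(Y_4)
= (2)²·7.5 + (2)²·9.75 + (3)²·3.45 + (-3)²·1.8 = 116.25

116.25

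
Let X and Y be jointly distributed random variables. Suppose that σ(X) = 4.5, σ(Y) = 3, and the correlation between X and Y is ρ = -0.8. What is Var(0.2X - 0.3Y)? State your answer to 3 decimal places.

Var(X) = (4.5)² = 20.25;  Var(Y) = (3)² = 9
Cov(X,Y) = ρ·σ(X)·σ(Y) = -0.8·4.5·3 = -10.8
Var(0.2X - 0.3Y) = (0.2)²·Var(X) + (-0.3)²·Var(Y) + 2·(0.2)·(-0.3)·Cov(X,Y)
= 0.04·20.25 + 0.09·9 + -0.12·-10.8 = 2.916

2.916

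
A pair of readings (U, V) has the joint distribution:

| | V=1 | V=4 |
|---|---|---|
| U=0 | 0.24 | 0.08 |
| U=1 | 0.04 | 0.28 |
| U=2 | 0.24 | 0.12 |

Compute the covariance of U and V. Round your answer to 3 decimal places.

0.062

E[U] = 1.04,  E[V] = 2.44
E[UV] = 2.6
cov(U,V) = E[UV] − E[U]E[V] = 2.6 − (1.04)(2.44) = 0.0624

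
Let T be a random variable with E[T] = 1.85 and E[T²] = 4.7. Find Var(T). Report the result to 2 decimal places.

Var(T) = 4.7 − (1.85)² = 1.2775

1.28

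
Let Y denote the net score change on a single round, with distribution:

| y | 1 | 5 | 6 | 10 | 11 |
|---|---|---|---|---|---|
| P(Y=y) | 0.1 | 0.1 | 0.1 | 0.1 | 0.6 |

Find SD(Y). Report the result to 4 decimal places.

3.3705

E[Y] = (1)(0.1) + (5)(0.1) + (6)(0.1) + (10)(0.1) + (11)(0.6) = 8.8
E[Y²] = (1)²(0.1) + (5)²(0.1) + (6)²(0.1) + (10)²(0.1) + (11)²(0.6) = 88.8
Var(Y) = E[Y²] − (E[Y])² = 88.8 − (8.8)² = 11.36
SD(Y) = √11.36 ≈ 3.3705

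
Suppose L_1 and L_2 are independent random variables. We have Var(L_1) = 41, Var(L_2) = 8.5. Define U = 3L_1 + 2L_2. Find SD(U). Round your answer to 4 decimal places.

20.0749

By independence, Var(U) = (3)²Var(L_1) + (2)²Var(L_2)
= (3)²·41 + (2)²·8.5 = 403
SD(U) = √403 ≈ 20.0749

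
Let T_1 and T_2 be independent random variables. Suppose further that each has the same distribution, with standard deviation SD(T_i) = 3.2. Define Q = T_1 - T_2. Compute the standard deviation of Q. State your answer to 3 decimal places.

4.525

Var(T_i) = (3.2)² = 10.24
By independence, Var(Q) = (1)²Var(T_1) + (-1)²Var(T_2)
= (1)²·10.24 + (-1)²·10.24 = 20.48
SD(Q) = √20.48 ≈ 4.525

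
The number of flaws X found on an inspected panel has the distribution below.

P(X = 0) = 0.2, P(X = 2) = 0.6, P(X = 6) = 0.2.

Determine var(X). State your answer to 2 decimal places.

E[X] = (0)(0.2) + (2)(0.6) + (6)(0.2) = 2.4
E[X²] = (0)²(0.2) + (2)²(0.6) + (6)²(0.2) = 9.6
var(X) = E[X²] − (E[X])² = 9.6 − (2.4)² = 3.84

3.84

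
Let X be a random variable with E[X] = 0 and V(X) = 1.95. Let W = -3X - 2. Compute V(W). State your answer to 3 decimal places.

V(-3X - 2) = (-3)²·V(X) = 9·1.95 = 17.55

17.550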